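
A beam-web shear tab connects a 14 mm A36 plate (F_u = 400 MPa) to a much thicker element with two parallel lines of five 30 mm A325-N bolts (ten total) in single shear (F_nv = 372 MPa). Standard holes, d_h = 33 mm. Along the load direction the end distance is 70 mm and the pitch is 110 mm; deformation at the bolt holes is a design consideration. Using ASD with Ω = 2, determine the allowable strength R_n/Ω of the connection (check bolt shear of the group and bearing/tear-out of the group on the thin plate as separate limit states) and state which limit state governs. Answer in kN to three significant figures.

1310 kN (bolt shear governs)

Bolt shear: A_b = π·30²/4 = 706.9 mm²; R_n = 372 × 706.9 × 10 × 1 / 1000 = 2630 kN → 2630 / 2 = 1310 kN.
Bearing (1.2 l_c t F_u ≤ 2.4 d t F_u): upper limit = 2.4·30·14·400 / 1000 = 403.2 kN.
  Edge l_c = 70 − 33/2 = 53.5 → r_n = 359.5 kN; interior l_c = 110 − 33 = 77 → r_n = 403.2 kN.
  R_n,bearing = 2·359.5 + 8·403.2 = 3945 kN → 3945 / 2 = 1970 kN.
Bolt shear governs: 1310 kN.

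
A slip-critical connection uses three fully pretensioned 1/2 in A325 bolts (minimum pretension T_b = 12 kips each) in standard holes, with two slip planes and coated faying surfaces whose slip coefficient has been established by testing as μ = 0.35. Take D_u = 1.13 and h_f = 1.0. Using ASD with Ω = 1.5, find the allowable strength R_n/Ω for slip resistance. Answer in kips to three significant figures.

19 kips

R_n = μ · D_u · h_f · T_b · n_s · n_b = 0.35 × 1.13 × 1.0 × 12 × 2 × 3 = 28.48 kips.
Allowable strength R_n/Ω = 28.48 / 1.5 = 19 kips.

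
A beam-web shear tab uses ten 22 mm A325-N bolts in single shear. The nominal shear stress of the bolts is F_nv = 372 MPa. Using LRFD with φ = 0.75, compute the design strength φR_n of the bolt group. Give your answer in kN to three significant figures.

1060 kN

A_b = π × 22² / 4 = 380.1 mm².
R_n = F_nv · A_b · n · n_s = 372 × 380.1 × 10 × 1 / 1000 = 1414 kN.
Design strength φR_n = 0.75 × 1414 = 1060 kN.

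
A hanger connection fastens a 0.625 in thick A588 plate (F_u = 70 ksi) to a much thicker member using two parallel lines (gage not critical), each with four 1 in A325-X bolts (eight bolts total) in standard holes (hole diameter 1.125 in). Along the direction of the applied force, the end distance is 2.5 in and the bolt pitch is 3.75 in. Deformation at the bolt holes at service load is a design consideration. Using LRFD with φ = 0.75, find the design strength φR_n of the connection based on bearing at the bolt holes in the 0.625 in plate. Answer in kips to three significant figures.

Per bolt r_n = 1.2 l_c t F_u ≤ 2.4 d t F_u; upper limit = 2.4 × 1 × 0.625 × 70 = 105 kips.
Edge bolt: l_c = 2.5 − 1.125/2 = 1.938 in → 1.2 × 1.938 × 0.625 × 70 = 101.7 → r_n = 101.7 kips.
Interior bolts: l_c = 3.75 − 1.125 = 2.625 in → 1.2 × 2.625 × 0.625 × 70 = 137.8 → r_n = 105 kips.
R_n = 2 × 101.7 + 6 × 105 = 833.4 kips.
Design strength φR_n = 0.75 × 833.4 = 625 kips.

625 kips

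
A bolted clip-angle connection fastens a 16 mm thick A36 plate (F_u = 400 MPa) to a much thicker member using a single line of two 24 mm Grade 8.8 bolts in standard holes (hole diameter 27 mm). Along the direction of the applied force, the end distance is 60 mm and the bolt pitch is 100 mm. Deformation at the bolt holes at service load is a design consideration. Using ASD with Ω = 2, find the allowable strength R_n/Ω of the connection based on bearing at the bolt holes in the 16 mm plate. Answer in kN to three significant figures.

Per bolt r_n = 1.2 l_c t F_u ≤ 2.4 d t F_u; upper limit = 2.4 × 24 × 16 × 400 / 1000 = 368.6 kN.
Edge bolt: l_c = 60 − 27/2 = 46.5 mm → 1.2 × 46.5 × 16 × 400 / 1000 = 357.1 → r_n = 357.1 kN.
Interior bolts: l_c = 100 − 27 = 73 mm → 1.2 × 73 × 16 × 400 / 1000 = 560.6 → r_n = 368.6 kN.
R_n = 1 × 357.1 + 1 × 368.6 = 725.8 kN.
Allowable strength R_n/Ω = 725.8 / 2 = 363 kN.

363 kN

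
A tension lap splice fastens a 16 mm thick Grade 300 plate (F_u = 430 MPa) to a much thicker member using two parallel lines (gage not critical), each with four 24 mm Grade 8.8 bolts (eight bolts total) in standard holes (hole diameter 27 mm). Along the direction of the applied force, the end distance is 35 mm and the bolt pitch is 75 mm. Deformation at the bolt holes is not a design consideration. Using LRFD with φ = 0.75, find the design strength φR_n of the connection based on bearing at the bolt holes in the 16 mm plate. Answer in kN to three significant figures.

2560 kN

Per bolt r_n = 1.5 l_c t F_u ≤ 3.0 d t F_u; upper limit = 3.0 × 24 × 16 × 430 / 1000 = 495.4 kN.
Edge bolt: l_c = 35 − 27/2 = 21.5 mm → 1.5 × 21.5 × 16 × 430 / 1000 = 221.9 → r_n = 221.9 kN.
Interior bolts: l_c = 75 − 27 = 48 mm → 1.5 × 48 × 16 × 430 / 1000 = 495.4 → r_n = 495.4 kN.
R_n = 2 × 221.9 + 6 × 495.4 = 3416 kN.
Design strength φR_n = 0.75 × 3416 = 2560 kN.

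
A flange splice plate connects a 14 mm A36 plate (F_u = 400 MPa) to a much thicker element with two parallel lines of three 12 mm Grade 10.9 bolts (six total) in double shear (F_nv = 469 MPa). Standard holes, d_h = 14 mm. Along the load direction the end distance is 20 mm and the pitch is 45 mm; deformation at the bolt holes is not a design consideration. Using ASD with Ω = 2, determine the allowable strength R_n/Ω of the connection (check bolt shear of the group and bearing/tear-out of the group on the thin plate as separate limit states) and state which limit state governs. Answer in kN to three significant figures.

318 kN (bolt shear governs)

Bolt shear: A_b = π·12²/4 = 113.1 mm²; R_n = 469 × 113.1 × 6 × 2 / 1000 = 636.5 kN → 636.5 / 2 = 318 kN.
Bearing (1.5 l_c t F_u ≤ 3.0 d t F_u): upper limit = 3.0·12·14·400 / 1000 = 201.6 kN.
  Edge l_c = 20 − 14/2 = 13 → r_n = 109.2 kN; interior l_c = 45 − 14 = 31 → r_n = 201.6 kN.
  R_n,bearing = 2·109.2 + 4·201.6 = 1025 kN → 1025 / 2 = 512 kN.
Bolt shear governs: 318 kN.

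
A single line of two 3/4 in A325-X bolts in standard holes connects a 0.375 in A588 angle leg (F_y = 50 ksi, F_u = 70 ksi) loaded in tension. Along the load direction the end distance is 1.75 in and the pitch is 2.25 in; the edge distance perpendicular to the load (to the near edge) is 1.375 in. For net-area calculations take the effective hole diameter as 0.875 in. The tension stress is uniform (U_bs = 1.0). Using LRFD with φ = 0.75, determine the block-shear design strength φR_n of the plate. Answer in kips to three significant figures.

Shear plane L_v = 1.75 + 1·2.25 = 4 in; A_gv = 4 × 0.375 = 1.5 in².
A_nv = (4 − 1.5·0.875) × 0.375 = 1.008 in².
A_nt = (1.375 − 0.5·0.875) × 0.375 = 0.3516 in².
0.6 F_u A_nv = 42.33 kips; 0.6 F_y A_gv = 45 kips → shear rupture governs the shear term.
R_n = 42.33 + 1.0 × 70 × 0.3516 = 66.94 kips.
Design strength φR_n = 0.75 × 66.94 = 50.2 kips.

50.2 kips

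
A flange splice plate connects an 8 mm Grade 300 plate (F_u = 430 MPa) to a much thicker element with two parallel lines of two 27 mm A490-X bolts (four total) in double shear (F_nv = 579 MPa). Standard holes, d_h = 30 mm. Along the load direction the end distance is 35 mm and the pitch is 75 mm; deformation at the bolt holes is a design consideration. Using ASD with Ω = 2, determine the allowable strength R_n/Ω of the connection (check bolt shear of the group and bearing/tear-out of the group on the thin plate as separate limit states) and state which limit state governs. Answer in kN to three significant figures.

Bolt shear: A_b = π·27²/4 = 572.6 mm²; R_n = 579 × 572.6 × 4 × 2 / 1000 = 2652 kN → 2652 / 2 = 1330 kN.
Bearing (1.2 l_c t F_u ≤ 2.4 d t F_u): upper limit = 2.4·27·8·430 / 1000 = 222.9 kN.
  Edge l_c = 35 − 30/2 = 20 → r_n = 82.56 kN; interior l_c = 75 − 30 = 45 → r_n = 185.8 kN.
  R_n,bearing = 2·82.56 + 2·185.8 = 536.6 kN → 536.6 / 2 = 268 kN.
Bearing governs: 268 kN.

268 kN (bearing governs)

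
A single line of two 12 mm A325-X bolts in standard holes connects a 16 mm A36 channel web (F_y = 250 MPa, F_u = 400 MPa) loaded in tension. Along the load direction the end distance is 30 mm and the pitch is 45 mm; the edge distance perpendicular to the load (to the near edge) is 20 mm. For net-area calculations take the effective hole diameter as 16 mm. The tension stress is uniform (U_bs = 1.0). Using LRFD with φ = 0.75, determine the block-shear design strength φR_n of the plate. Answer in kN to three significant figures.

193 kN

Shear plane L_v = 30 + 1·45 = 75 mm; A_gv = 75 × 16 = 1200 mm².
A_nv = (75 − 1.5·16) × 16 = 816 mm².
A_nt = (20 − 0.5·16) × 16 = 192 mm².
0.6 F_u A_nv = 195.8 kN; 0.6 F_y A_gv = 180 kN → shear yielding governs the shear term.
R_n = 180 + 1.0 × 400 × 192 / 1000 = 256.8 kN.
Design strength φR_n = 0.75 × 256.8 = 193 kN.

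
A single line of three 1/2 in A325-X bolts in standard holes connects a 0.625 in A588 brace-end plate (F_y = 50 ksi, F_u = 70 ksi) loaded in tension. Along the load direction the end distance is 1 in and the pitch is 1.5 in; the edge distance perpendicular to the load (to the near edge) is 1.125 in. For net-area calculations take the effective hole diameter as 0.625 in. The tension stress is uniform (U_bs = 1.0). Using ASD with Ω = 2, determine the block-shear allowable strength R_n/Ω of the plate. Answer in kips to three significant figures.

Shear plane L_v = 1 + 2·1.5 = 4 in; A_gv = 4 × 0.625 = 2.5 in².
A_nv = (4 − 2.5·0.625) × 0.625 = 1.523 in².
A_nt = (1.125 − 0.5·0.625) × 0.625 = 0.5078 in².
0.6 F_u A_nv = 63.98 kips; 0.6 F_y A_gv = 75 kips → shear rupture governs the shear term.
R_n = 63.98 + 1.0 × 70 × 0.5078 = 99.53 kips.
Allowable strength R_n/Ω = 99.53 / 2 = 49.8 kips.

49.8 kips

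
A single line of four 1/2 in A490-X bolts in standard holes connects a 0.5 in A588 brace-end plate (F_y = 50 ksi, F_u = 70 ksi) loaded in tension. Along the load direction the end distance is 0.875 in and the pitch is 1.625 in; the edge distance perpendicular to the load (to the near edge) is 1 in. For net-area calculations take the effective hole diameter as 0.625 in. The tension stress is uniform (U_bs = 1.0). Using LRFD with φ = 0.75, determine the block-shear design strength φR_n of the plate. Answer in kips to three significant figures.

74.2 kips

Shear plane L_v = 0.875 + 3·1.625 = 5.75 in; A_gv = 5.75 × 0.5 = 2.875 in².
A_nv = (5.75 − 3.5·0.625) × 0.5 = 1.781 in².
A_nt = (1 − 0.5·0.625) × 0.5 = 0.3438 in².
0.6 F_u A_nv = 74.81 kips; 0.6 F_y A_gv = 86.25 kips → shear rupture governs the shear term.
R_n = 74.81 + 1.0 × 70 × 0.3438 = 98.88 kips.
Design strength φR_n = 0.75 × 98.88 = 74.2 kips.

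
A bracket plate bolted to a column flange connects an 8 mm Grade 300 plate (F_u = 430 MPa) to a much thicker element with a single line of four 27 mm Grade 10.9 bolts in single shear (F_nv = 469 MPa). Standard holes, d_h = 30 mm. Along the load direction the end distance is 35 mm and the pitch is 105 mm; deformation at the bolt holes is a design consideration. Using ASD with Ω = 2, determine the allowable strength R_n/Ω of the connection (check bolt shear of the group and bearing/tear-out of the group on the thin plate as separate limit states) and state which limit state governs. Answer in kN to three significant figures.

Bolt shear: A_b = π·27²/4 = 572.6 mm²; R_n = 469 × 572.6 × 4 × 1 / 1000 = 1074 kN → 1074 / 2 = 537 kN.
Bearing (1.2 l_c t F_u ≤ 2.4 d t F_u): upper limit = 2.4·27·8·430 / 1000 = 222.9 kN.
  Edge l_c = 35 − 30/2 = 20 → r_n = 82.56 kN; interior l_c = 105 − 30 = 75 → r_n = 222.9 kN.
  R_n,bearing = 1·82.56 + 3·222.9 = 751.3 kN → 751.3 / 2 = 376 kN.
Bearing governs: 376 kN.

376 kN (bearing governs)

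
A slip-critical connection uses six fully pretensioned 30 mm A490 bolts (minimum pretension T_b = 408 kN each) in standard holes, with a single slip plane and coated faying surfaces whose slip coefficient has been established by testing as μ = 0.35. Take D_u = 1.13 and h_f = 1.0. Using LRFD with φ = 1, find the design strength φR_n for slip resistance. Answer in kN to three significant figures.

968 kN

R_n = μ · D_u · h_f · T_b · n_s · n_b = 0.35 × 1.13 × 1.0 × 408 × 1 × 6 = 968.2 kN.
Design strength φR_n = 1 × 968.2 = 968 kN.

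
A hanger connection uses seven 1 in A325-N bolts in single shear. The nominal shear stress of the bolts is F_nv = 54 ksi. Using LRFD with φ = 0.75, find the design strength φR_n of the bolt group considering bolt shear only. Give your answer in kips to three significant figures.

223 kips

A_b = π × 1² / 4 = 0.7854 in².
R_n = F_nv · A_b · n · n_s = 54 × 0.7854 × 7 × 1 = 296.9 kips.
Design strength φR_n = 0.75 × 296.9 = 223 kips.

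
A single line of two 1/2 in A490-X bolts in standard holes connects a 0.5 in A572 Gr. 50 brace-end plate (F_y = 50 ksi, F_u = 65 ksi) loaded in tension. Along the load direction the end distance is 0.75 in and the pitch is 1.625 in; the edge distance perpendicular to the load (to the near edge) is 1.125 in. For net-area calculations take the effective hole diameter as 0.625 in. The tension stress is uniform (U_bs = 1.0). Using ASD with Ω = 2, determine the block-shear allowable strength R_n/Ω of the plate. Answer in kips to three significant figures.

27.2 kips

Shear plane L_v = 0.75 + 1·1.625 = 2.375 in; A_gv = 2.375 × 0.5 = 1.188 in².
A_nv = (2.375 − 1.5·0.625) × 0.5 = 0.7188 in².
A_nt = (1.125 − 0.5·0.625) × 0.5 = 0.4062 in².
0.6 F_u A_nv = 28.03 kips; 0.6 F_y A_gv = 35.62 kips → shear rupture governs the shear term.
R_n = 28.03 + 1.0 × 65 × 0.4062 = 54.44 kips.
Allowable strength R_n/Ω = 54.44 / 2 = 27.2 kips.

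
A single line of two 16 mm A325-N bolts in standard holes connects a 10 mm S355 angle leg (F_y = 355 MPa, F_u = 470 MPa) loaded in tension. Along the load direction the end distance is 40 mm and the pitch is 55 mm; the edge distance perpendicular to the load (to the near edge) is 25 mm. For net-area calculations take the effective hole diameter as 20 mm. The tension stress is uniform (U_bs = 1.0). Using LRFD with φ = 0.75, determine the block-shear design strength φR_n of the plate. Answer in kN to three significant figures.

190 kN

Shear plane L_v = 40 + 1·55 = 95 mm; A_gv = 95 × 10 = 950 mm².
A_nv = (95 − 1.5·20) × 10 = 650 mm².
A_nt = (25 − 0.5·20) × 10 = 150 mm².
0.6 F_u A_nv = 183.3 kN; 0.6 F_y A_gv = 202.3 kN → shear rupture governs the shear term.
R_n = 183.3 + 1.0 × 470 × 150 / 1000 = 253.8 kN.
Design strength φR_n = 0.75 × 253.8 = 190 kN.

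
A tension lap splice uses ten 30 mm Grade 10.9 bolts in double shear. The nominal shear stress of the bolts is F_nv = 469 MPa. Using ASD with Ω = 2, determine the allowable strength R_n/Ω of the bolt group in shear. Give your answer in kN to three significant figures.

A_b = π × 30² / 4 = 706.9 mm².
R_n = F_nv · A_b · n · n_s = 469 × 706.9 × 10 × 2 / 1000 = 6630 kN.
Allowable strength R_n/Ω = 6630 / 2 = 3320 kN.

3320 kN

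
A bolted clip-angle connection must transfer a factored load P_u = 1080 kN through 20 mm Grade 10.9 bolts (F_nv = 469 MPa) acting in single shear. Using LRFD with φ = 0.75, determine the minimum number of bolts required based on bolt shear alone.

A_b = π·20²/4 = 314.2 mm².
Per-bolt design strength φR_n = 0.75 × 469 × 314.2 × 1 / 1000 = 110.5 kN.
n ≥ 1080 / 110.5 = 9.773 → use 10 bolts.

10 bolts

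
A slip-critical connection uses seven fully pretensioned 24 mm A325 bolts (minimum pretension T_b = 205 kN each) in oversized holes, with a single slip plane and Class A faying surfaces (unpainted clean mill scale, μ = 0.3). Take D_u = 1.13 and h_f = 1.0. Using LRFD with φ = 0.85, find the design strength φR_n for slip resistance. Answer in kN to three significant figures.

R_n = μ · D_u · h_f · T_b · n_s · n_b = 0.3 × 1.13 × 1.0 × 205 × 1 × 7 = 486.5 kN.
Design strength φR_n = 0.85 × 486.5 = 413 kN.

413 kN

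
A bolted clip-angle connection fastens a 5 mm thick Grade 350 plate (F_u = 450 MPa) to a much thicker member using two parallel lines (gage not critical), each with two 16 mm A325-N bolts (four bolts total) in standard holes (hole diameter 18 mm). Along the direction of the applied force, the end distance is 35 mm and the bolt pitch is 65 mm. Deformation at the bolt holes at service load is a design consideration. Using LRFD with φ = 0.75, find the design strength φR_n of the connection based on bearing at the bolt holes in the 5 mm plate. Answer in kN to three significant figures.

235 kN

Per bolt r_n = 1.2 l_c t F_u ≤ 2.4 d t F_u; upper limit = 2.4 × 16 × 5 × 450 / 1000 = 86.4 kN.
Edge bolt: l_c = 35 − 18/2 = 26 mm → 1.2 × 26 × 5 × 450 / 1000 = 70.2 → r_n = 70.2 kN.
Interior bolts: l_c = 65 − 18 = 47 mm → 1.2 × 47 × 5 × 450 / 1000 = 126.9 → r_n = 86.4 kN.
R_n = 2 × 70.2 + 2 × 86.4 = 313.2 kN.
Design strength φR_n = 0.75 × 313.2 = 235 kN.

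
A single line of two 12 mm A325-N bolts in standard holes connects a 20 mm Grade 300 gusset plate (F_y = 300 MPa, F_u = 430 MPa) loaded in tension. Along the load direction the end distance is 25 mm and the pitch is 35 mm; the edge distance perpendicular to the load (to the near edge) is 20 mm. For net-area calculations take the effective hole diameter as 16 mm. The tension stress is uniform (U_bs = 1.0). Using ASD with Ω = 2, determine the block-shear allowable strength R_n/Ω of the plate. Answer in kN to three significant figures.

144 kN

Shear plane L_v = 25 + 1·35 = 60 mm; A_gv = 60 × 20 = 1200 mm².
A_nv = (60 − 1.5·16) × 20 = 720 mm².
A_nt = (20 − 0.5·16) × 20 = 240 mm².
0.6 F_u A_nv = 185.8 kN; 0.6 F_y A_gv = 216 kN → shear rupture governs the shear term.
R_n = 185.8 + 1.0 × 430 × 240 / 1000 = 289 kN.
Allowable strength R_n/Ω = 289 / 2 = 144 kN.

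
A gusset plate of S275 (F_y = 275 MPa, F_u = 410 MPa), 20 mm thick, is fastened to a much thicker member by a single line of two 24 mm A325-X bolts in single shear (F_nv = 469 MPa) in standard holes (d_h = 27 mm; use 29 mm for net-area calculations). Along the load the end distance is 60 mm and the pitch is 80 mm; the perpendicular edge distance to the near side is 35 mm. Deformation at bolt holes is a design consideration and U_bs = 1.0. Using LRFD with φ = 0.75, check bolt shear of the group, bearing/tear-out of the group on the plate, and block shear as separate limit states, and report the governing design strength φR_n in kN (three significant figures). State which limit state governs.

Bolt shear: A_b = π·24²/4 = 452.4 mm²; R_n = 469 × 452.4 × 2 × 1 / 1000 = 424.3 kN → 0.75 × 424.3 = 318 kN.
Bearing: edge l_c = 46.5, r_n = 457.6 kN; interior l_c = 53, r_n = 472.3 kN; R_n = 457.6 + 1·472.3 = 929.9 kN → 697 kN.
Block shear: A_gv = 2800, A_nv = 1930, A_nt = 410 mm²; R_n = min(0.6F_uA_nv, 0.6F_yA_gv) + U_bs·F_u·A_nt = 630.1 kN → 473 kN.
Bolt shear governs: 318 kN.

318 kN (bolt shear governs)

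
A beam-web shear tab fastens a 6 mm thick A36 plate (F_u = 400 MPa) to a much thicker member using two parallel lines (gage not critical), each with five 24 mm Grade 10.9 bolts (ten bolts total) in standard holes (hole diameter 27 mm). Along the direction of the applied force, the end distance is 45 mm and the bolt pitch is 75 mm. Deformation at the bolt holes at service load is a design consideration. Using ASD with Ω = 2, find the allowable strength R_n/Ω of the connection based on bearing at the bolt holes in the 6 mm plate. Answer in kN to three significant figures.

Per bolt r_n = 1.2 l_c t F_u ≤ 2.4 d t F_u; upper limit = 2.4 × 24 × 6 × 400 / 1000 = 138.2 kN.
Edge bolt: l_c = 45 − 27/2 = 31.5 mm → 1.2 × 31.5 × 6 × 400 / 1000 = 90.72 → r_n = 90.72 kN.
Interior bolts: l_c = 75 − 27 = 48 mm → 1.2 × 48 × 6 × 400 / 1000 = 138.2 → r_n = 138.2 kN.
R_n = 2 × 90.72 + 8 × 138.2 = 1287 kN.
Allowable strength R_n/Ω = 1287 / 2 = 644 kN.

644 kN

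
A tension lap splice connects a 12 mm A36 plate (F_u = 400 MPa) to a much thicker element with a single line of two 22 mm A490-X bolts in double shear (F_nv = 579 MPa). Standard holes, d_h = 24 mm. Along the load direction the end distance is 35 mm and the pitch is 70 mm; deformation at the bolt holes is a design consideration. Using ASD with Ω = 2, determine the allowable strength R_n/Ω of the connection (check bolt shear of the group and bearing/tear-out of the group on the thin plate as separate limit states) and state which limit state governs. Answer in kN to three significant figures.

193 kN (bearing governs)

Bolt shear: A_b = π·22²/4 = 380.1 mm²; R_n = 579 × 380.1 × 2 × 2 / 1000 = 880.4 kN → 880.4 / 2 = 440 kN.
Bearing (1.2 l_c t F_u ≤ 2.4 d t F_u): upper limit = 2.4·22·12·400 / 1000 = 253.4 kN.
  Edge l_c = 35 − 24/2 = 23 → r_n = 132.5 kN; interior l_c = 70 − 24 = 46 → r_n = 253.4 kN.
  R_n,bearing = 1·132.5 + 1·253.4 = 385.9 kN → 385.9 / 2 = 193 kN.
Bearing governs: 193 kN.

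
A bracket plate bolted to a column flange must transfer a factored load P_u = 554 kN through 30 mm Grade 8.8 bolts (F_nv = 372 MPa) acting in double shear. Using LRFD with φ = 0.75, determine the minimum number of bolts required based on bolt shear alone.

2 bolts

A_b = π·30²/4 = 706.9 mm².
Per-bolt design strength φR_n = 0.75 × 372 × 706.9 × 2 / 1000 = 394.4 kN.
n ≥ 554 / 394.4 = 1.405 → use 2 bolts.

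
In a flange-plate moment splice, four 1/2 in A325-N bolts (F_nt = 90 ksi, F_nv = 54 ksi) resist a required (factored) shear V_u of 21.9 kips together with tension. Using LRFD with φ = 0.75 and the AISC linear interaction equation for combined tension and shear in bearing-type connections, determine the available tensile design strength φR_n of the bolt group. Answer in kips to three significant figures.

A_b = π·0.5²/4 = 0.1963 in²; f_rv = 21.9 / (4 × 0.1963) = 27.88 ksi.
F'_nt = 1.3 F_nt − (F_nt / φF_nv) f_rv = 1.3·90 − (90/(0.75·54))·27.88 = 55.04 ksi, capped at F_nt → F'_nt = 55.04 ksi.
R_n = F'_nt · A_b · n = 55.04 × 0.1963 × 4 = 43.22 kips.
Design strength φR_n = 0.75 × 43.22 = 32.4 kips.

32.4 kips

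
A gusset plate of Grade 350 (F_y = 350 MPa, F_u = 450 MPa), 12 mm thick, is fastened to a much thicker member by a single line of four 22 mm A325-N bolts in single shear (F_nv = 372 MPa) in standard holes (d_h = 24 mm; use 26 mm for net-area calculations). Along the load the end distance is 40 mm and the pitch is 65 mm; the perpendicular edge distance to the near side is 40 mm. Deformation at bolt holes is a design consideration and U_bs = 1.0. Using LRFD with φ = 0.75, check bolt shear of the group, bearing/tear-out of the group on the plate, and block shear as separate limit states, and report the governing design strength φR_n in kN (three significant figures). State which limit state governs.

424 kN (bolt shear governs)

Bolt shear: A_b = π·22²/4 = 380.1 mm²; R_n = 372 × 380.1 × 4 × 1 / 1000 = 565.6 kN → 0.75 × 565.6 = 424 kN.
Bearing: edge l_c = 28, r_n = 181.4 kN; interior l_c = 41, r_n = 265.7 kN; R_n = 181.4 + 3·265.7 = 978.5 kN → 734 kN.
Block shear: A_gv = 2820, A_nv = 1728, A_nt = 324 mm²; R_n = min(0.6F_uA_nv, 0.6F_yA_gv) + U_bs·F_u·A_nt = 612.4 kN → 459 kN.
Bolt shear governs: 424 kN.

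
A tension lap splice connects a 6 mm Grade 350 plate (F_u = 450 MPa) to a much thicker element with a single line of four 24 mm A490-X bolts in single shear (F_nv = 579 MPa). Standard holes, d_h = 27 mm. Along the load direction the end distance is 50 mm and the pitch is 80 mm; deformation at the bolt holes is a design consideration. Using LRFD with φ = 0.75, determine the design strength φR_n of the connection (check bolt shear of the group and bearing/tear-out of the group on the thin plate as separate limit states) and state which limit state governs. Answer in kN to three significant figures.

Bolt shear: A_b = π·24²/4 = 452.4 mm²; R_n = 579 × 452.4 × 4 × 1 / 1000 = 1048 kN → 0.75 × 1048 = 786 kN.
Bearing (1.2 l_c t F_u ≤ 2.4 d t F_u): upper limit = 2.4·24·6·450 / 1000 = 155.5 kN.
  Edge l_c = 50 − 27/2 = 36.5 → r_n = 118.3 kN; interior l_c = 80 − 27 = 53 → r_n = 155.5 kN.
  R_n,bearing = 1·118.3 + 3·155.5 = 584.8 kN → 0.75 × 584.8 = 439 kN.
Bearing governs: 439 kN.

439 kN (bearing governs)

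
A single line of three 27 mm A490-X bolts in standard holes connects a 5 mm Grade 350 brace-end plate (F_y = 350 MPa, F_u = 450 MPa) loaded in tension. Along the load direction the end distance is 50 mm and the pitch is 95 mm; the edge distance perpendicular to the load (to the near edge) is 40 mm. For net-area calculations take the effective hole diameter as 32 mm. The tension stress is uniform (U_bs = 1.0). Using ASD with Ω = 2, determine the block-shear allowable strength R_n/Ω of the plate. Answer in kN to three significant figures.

Shear plane L_v = 50 + 2·95 = 240 mm; A_gv = 240 × 5 = 1200 mm².
A_nv = (240 − 2.5·32) × 5 = 800 mm².
A_nt = (40 − 0.5·32) × 5 = 120 mm².
0.6 F_u A_nv = 216 kN; 0.6 F_y A_gv = 252 kN → shear rupture governs the shear term.
R_n = 216 + 1.0 × 450 × 120 / 1000 = 270 kN.
Allowable strength R_n/Ω = 270 / 2 = 135 kN.

135 kN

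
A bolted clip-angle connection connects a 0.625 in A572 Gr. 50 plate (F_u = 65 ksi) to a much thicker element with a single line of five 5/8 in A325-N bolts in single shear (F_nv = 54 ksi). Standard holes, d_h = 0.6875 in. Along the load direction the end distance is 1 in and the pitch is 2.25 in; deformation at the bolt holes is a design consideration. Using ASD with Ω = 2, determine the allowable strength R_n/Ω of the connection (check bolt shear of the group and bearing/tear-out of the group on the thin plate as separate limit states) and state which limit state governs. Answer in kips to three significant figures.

Bolt shear: A_b = π·0.625²/4 = 0.3068 in²; R_n = 54 × 0.3068 × 5 × 1 = 82.83 kips → 82.83 / 2 = 41.4 kips.
Bearing (1.2 l_c t F_u ≤ 2.4 d t F_u): upper limit = 2.4·0.625·0.625·65 = 60.94 kips.
  Edge l_c = 1 − 0.6875/2 = 0.6562 → r_n = 31.99 kips; interior l_c = 2.25 − 0.6875 = 1.562 → r_n = 60.94 kips.
  R_n,bearing = 1·31.99 + 4·60.94 = 275.7 kips → 275.7 / 2 = 138 kips.
Bolt shear governs: 41.4 kips.

41.4 kips (bolt shear governs)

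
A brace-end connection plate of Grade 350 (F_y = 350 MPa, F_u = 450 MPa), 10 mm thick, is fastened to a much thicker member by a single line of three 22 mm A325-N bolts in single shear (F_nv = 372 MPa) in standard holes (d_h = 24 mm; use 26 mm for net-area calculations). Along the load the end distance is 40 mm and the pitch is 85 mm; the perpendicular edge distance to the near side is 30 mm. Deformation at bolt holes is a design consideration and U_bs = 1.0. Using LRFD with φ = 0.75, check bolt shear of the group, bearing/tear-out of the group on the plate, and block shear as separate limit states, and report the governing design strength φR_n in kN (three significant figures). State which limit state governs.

318 kN (bolt shear governs)

Bolt shear: A_b = π·22²/4 = 380.1 mm²; R_n = 372 × 380.1 × 3 × 1 / 1000 = 424.2 kN → 0.75 × 424.2 = 318 kN.
Bearing: edge l_c = 28, r_n = 151.2 kN; interior l_c = 61, r_n = 237.6 kN; R_n = 151.2 + 2·237.6 = 626.4 kN → 470 kN.
Block shear: A_gv = 2100, A_nv = 1450, A_nt = 170 mm²; R_n = min(0.6F_uA_nv, 0.6F_yA_gv) + U_bs·F_u·A_nt = 468 kN → 351 kN.
Bolt shear governs: 318 kN.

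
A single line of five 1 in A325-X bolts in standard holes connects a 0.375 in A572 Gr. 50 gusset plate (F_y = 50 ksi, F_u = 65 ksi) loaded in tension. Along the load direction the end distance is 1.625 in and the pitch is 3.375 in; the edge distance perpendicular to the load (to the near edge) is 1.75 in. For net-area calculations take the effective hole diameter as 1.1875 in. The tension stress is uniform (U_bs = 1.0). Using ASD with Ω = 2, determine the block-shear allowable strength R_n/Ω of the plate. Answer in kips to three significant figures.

85.6 kips

Shear plane L_v = 1.625 + 4·3.375 = 15.12 in; A_gv = 15.12 × 0.375 = 5.672 in².
A_nv = (15.12 − 4.5·1.1875) × 0.375 = 3.668 in².
A_nt = (1.75 − 0.5·1.1875) × 0.375 = 0.4336 in².
0.6 F_u A_nv = 143.1 kips; 0.6 F_y A_gv = 170.2 kips → shear rupture governs the shear term.
R_n = 143.1 + 1.0 × 65 × 0.4336 = 171.2 kips.
Allowable strength R_n/Ω = 171.2 / 2 = 85.6 kips.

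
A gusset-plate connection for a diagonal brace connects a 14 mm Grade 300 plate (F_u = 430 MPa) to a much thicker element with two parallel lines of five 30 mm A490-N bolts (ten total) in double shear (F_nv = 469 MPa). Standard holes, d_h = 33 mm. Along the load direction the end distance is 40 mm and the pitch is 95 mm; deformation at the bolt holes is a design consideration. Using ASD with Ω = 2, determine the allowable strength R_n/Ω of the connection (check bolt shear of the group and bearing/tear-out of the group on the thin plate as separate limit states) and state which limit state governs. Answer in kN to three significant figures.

Bolt shear: A_b = π·30²/4 = 706.9 mm²; R_n = 469 × 706.9 × 10 × 2 / 1000 = 6630 kN → 6630 / 2 = 3320 kN.
Bearing (1.2 l_c t F_u ≤ 2.4 d t F_u): upper limit = 2.4·30·14·430 / 1000 = 433.4 kN.
  Edge l_c = 40 − 33/2 = 23.5 → r_n = 169.8 kN; interior l_c = 95 − 33 = 62 → r_n = 433.4 kN.
  R_n,bearing = 2·169.8 + 8·433.4 = 3807 kN → 3807 / 2 = 1900 kN.
Bearing governs: 1900 kN.

1900 kN (bearing governs)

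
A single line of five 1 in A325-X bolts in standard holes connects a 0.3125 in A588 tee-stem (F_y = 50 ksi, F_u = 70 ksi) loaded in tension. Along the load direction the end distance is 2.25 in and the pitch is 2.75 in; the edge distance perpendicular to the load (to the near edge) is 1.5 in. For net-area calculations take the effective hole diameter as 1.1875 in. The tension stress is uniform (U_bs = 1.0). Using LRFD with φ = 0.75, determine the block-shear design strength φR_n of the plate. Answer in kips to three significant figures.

92.7 kips

Shear plane L_v = 2.25 + 4·2.75 = 13.25 in; A_gv = 13.25 × 0.3125 = 4.141 in².
A_nv = (13.25 − 4.5·1.1875) × 0.3125 = 2.471 in².
A_nt = (1.5 − 0.5·1.1875) × 0.3125 = 0.2832 in².
0.6 F_u A_nv = 103.8 kips; 0.6 F_y A_gv = 124.2 kips → shear rupture governs the shear term.
R_n = 103.8 + 1.0 × 70 × 0.2832 = 123.6 kips.
Design strength φR_n = 0.75 × 123.6 = 92.7 kips.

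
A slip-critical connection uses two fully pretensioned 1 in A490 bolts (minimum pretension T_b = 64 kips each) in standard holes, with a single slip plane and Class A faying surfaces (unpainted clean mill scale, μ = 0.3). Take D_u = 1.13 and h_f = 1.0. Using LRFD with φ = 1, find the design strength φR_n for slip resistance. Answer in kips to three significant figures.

43.4 kips

R_n = μ · D_u · h_f · T_b · n_s · n_b = 0.3 × 1.13 × 1.0 × 64 × 1 × 2 = 43.39 kips.
Design strength φR_n = 1 × 43.39 = 43.4 kips.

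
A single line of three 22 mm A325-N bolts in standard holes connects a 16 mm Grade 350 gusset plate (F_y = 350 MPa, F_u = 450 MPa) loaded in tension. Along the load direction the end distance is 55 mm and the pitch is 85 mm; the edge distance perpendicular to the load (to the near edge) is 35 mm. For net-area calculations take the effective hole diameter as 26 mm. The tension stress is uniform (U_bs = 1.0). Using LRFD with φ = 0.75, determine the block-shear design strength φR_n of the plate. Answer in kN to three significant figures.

Shear plane L_v = 55 + 2·85 = 225 mm; A_gv = 225 × 16 = 3600 mm².
A_nv = (225 − 2.5·26) × 16 = 2560 mm².
A_nt = (35 − 0.5·26) × 16 = 352 mm².
0.6 F_u A_nv = 691.2 kN; 0.6 F_y A_gv = 756 kN → shear rupture governs the shear term.
R_n = 691.2 + 1.0 × 450 × 352 / 1000 = 849.6 kN.
Design strength φR_n = 0.75 × 849.6 = 637 kN.

637 kN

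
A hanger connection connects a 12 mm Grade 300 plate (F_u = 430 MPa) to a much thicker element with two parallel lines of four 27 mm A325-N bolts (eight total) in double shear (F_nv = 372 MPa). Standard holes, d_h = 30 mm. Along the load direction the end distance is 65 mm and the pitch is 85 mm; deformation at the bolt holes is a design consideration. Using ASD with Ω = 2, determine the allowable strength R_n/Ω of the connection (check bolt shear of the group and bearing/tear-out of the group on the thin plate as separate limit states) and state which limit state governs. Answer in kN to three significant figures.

Bolt shear: A_b = π·27²/4 = 572.6 mm²; R_n = 372 × 572.6 × 8 × 2 / 1000 = 3408 kN → 3408 / 2 = 1700 kN.
Bearing (1.2 l_c t F_u ≤ 2.4 d t F_u): upper limit = 2.4·27·12·430 / 1000 = 334.4 kN.
  Edge l_c = 65 − 30/2 = 50 → r_n = 309.6 kN; interior l_c = 85 − 30 = 55 → r_n = 334.4 kN.
  R_n,bearing = 2·309.6 + 6·334.4 = 2625 kN → 2625 / 2 = 1310 kN.
Bearing governs: 1310 kN.

1310 kN (bearing governs)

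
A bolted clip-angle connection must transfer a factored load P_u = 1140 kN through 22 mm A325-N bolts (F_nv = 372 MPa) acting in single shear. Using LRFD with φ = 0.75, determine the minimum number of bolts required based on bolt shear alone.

A_b = π·22²/4 = 380.1 mm².
Per-bolt design strength φR_n = 0.75 × 372 × 380.1 × 1 / 1000 = 106.1 kN.
n ≥ 1140 / 106.1 = 10.75 → use 11 bolts.

11 bolts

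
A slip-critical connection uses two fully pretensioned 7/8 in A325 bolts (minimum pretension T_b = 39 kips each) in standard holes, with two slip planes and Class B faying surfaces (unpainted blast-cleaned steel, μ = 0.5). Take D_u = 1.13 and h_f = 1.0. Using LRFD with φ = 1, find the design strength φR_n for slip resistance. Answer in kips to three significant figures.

R_n = μ · D_u · h_f · T_b · n_s · n_b = 0.5 × 1.13 × 1.0 × 39 × 2 × 2 = 88.14 kips.
Design strength φR_n = 1 × 88.14 = 88.1 kips.

88.1 kips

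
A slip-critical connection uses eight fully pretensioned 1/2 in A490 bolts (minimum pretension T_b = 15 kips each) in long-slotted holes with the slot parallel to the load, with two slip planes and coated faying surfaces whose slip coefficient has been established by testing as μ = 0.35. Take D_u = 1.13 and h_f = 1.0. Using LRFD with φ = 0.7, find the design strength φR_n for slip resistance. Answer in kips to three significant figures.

R_n = μ · D_u · h_f · T_b · n_s · n_b = 0.35 × 1.13 × 1.0 × 15 × 2 × 8 = 94.92 kips.
Design strength φR_n = 0.7 × 94.92 = 66.4 kips.

66.4 kips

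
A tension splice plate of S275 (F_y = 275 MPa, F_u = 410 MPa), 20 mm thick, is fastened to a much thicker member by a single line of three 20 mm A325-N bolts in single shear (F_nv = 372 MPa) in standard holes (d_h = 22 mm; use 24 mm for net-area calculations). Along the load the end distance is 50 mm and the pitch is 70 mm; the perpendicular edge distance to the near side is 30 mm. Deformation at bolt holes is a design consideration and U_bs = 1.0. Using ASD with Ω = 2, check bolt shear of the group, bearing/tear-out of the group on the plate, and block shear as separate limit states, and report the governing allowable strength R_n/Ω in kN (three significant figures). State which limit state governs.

175 kN (bolt shear governs)

Bolt shear: A_b = π·20²/4 = 314.2 mm²; R_n = 372 × 314.2 × 3 × 1 / 1000 = 350.6 kN → 350.6 / 2 = 175 kN.
Bearing: edge l_c = 39, r_n = 383.8 kN; interior l_c = 48, r_n = 393.6 kN; R_n = 383.8 + 2·393.6 = 1171 kN → 585 kN.
Block shear: A_gv = 3800, A_nv = 2600, A_nt = 360 mm²; R_n = min(0.6F_uA_nv, 0.6F_yA_gv) + U_bs·F_u·A_nt = 774.6 kN → 387 kN.
Bolt shear governs: 175 kN.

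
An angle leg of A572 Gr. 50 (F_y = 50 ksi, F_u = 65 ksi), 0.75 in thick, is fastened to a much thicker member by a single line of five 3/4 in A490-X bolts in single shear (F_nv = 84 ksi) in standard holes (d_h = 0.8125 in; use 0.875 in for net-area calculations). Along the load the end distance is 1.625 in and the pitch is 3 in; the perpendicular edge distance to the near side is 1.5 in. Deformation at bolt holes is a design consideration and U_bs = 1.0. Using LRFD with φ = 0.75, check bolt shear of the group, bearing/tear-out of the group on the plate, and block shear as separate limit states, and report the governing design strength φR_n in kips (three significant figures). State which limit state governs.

Bolt shear: A_b = π·0.75²/4 = 0.4418 in²; R_n = 84 × 0.4418 × 5 × 1 = 185.6 kips → 0.75 × 185.6 = 139 kips.
Bearing: edge l_c = 1.219, r_n = 71.3 kips; interior l_c = 2.188, r_n = 87.75 kips; R_n = 71.3 + 4·87.75 = 422.3 kips → 317 kips.
Block shear: A_gv = 10.22, A_nv = 7.266, A_nt = 0.7969 in²; R_n = min(0.6F_uA_nv, 0.6F_yA_gv) + U_bs·F_u·A_nt = 335.2 kips → 251 kips.
Bolt shear governs: 139 kips.

139 kips (bolt shear governs)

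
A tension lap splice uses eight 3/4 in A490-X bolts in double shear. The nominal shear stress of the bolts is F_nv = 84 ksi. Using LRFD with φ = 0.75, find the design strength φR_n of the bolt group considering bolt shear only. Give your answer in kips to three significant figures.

A_b = π × 0.75² / 4 = 0.4418 in².
R_n = F_nv · A_b · n · n_s = 84 × 0.4418 × 8 × 2 = 593.8 kips.
Design strength φR_n = 0.75 × 593.8 = 445 kips.

445 kips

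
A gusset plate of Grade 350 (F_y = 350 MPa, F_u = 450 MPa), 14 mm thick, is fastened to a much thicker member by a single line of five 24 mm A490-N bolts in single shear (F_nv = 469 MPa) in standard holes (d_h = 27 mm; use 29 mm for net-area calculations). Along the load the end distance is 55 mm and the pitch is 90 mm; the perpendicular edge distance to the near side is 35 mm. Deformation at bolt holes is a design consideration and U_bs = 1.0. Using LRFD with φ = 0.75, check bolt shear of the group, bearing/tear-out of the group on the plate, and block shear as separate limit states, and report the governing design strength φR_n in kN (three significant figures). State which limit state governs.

Bolt shear: A_b = π·24²/4 = 452.4 mm²; R_n = 469 × 452.4 × 5 × 1 / 1000 = 1061 kN → 0.75 × 1061 = 796 kN.
Bearing: edge l_c = 41.5, r_n = 313.7 kN; interior l_c = 63, r_n = 362.9 kN; R_n = 313.7 + 4·362.9 = 1765 kN → 1320 kN.
Block shear: A_gv = 5810, A_nv = 3983, A_nt = 287 mm²; R_n = min(0.6F_uA_nv, 0.6F_yA_gv) + U_bs·F_u·A_nt = 1205 kN → 903 kN.
Bolt shear governs: 796 kN.

796 kN (bolt shear governs)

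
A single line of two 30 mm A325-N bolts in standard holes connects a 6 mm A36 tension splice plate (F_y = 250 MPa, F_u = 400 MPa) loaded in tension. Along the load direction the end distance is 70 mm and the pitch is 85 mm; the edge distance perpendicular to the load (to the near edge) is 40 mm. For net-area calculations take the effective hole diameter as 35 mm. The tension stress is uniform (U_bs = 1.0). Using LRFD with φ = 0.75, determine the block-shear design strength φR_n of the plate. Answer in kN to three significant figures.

145 kN

Shear plane L_v = 70 + 1·85 = 155 mm; A_gv = 155 × 6 = 930 mm².
A_nv = (155 − 1.5·35) × 6 = 615 mm².
A_nt = (40 − 0.5·35) × 6 = 135 mm².
0.6 F_u A_nv = 147.6 kN; 0.6 F_y A_gv = 139.5 kN → shear yielding governs the shear term.
R_n = 139.5 + 1.0 × 400 × 135 / 1000 = 193.5 kN.
Design strength φR_n = 0.75 × 193.5 = 145 kN.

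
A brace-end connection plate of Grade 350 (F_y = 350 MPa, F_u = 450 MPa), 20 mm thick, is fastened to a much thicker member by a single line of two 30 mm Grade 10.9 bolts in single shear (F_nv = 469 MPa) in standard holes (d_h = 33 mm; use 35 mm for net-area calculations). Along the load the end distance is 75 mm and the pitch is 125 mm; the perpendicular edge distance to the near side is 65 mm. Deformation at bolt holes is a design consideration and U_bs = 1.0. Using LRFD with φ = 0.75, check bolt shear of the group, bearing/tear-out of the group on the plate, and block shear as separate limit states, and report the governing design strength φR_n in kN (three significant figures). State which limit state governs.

497 kN (bolt shear governs)

Bolt shear: A_b = π·30²/4 = 706.9 mm²; R_n = 469 × 706.9 × 2 × 1 / 1000 = 663 kN → 0.75 × 663 = 497 kN.
Bearing: edge l_c = 58.5, r_n = 631.8 kN; interior l_c = 92, r_n = 648 kN; R_n = 631.8 + 1·648 = 1280 kN → 960 kN.
Block shear: A_gv = 4000, A_nv = 2950, A_nt = 950 mm²; R_n = min(0.6F_uA_nv, 0.6F_yA_gv) + U_bs·F_u·A_nt = 1224 kN → 918 kN.
Bolt shear governs: 497 kN.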